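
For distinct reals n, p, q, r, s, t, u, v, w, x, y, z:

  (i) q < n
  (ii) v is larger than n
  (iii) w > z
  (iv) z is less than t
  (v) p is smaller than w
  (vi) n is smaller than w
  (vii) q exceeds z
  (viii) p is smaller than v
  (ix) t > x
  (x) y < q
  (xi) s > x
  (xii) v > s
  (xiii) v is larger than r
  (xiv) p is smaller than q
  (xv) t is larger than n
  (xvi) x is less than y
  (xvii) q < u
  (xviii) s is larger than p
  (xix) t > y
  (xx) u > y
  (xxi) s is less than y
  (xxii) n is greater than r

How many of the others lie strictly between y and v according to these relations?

2

Chaining upward from y reaches: q, u, n, t, w.
Chaining downward from v reaches: x, p, r, s, z, q, n.
Strictly between y and v are those in both lists: q, n — 2 elements.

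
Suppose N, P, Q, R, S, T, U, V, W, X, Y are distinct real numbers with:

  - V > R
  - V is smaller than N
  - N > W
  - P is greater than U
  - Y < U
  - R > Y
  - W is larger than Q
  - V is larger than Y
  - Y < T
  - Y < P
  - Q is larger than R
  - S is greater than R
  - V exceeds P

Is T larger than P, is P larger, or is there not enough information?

undetermined

Following every chain through P: above P we get V, N; below P we get Y, U.
T is not reached, and no chain runs the other way from T to P.
So the given relations leave the order of P and T undetermined.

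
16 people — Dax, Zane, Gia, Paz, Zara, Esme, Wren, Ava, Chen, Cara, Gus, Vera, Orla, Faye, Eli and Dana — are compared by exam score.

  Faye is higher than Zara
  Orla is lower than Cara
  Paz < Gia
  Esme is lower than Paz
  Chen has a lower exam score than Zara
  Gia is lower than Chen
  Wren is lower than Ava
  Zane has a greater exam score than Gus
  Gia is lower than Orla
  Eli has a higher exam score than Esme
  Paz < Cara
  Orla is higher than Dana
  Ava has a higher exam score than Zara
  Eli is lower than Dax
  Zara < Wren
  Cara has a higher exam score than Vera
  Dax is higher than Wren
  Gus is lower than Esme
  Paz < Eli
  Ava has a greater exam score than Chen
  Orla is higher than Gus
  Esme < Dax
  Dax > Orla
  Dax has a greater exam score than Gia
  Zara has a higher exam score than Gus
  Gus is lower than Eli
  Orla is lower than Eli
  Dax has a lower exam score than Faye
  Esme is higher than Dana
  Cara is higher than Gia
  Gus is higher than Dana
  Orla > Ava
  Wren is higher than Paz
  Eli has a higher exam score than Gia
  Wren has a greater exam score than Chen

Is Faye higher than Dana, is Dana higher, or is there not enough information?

The relevant relations are Dana < Gus; Gus < Esme; Esme < Paz; Paz < Gia; Gia < Chen; Chen < Zara; Zara < Ava; Ava < Orla; Orla < Eli; Eli < Dax; Dax < Faye.
Chaining these gives Dana < Gus < Esme < Paz < Gia < Chen < Zara < Ava < Orla < Eli < Dax < Faye.
So Faye is higher.

Faye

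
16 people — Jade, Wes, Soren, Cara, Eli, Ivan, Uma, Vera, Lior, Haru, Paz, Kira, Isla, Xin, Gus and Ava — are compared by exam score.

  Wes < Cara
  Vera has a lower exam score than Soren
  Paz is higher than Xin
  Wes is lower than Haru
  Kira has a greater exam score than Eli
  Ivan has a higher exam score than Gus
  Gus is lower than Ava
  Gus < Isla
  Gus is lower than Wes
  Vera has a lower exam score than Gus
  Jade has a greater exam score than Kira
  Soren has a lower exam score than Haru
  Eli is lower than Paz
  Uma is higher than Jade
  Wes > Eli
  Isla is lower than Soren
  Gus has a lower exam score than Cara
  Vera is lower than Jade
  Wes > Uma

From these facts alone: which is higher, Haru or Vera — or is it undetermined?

Haru

Link the given pairs in sequence: Vera < Jade; Jade < Uma; Uma < Wes; Wes < Haru.
Chaining these gives Vera < Jade < Uma < Wes < Haru.
So Haru is higher.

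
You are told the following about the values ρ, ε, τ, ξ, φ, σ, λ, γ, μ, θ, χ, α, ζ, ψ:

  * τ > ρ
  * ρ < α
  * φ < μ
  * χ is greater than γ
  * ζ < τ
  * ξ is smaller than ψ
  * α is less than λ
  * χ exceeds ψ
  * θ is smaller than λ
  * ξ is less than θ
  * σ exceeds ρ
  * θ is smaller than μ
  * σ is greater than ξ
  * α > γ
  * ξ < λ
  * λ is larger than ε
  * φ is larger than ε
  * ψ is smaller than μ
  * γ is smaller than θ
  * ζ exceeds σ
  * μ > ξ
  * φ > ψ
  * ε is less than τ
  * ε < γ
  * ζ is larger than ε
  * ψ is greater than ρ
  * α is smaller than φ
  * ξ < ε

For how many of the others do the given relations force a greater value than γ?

6

Directly above γ: θ, α, χ.
One step further: φ, μ, λ (6 so far).
No other element is forced above γ by the given relations, so the count is 6.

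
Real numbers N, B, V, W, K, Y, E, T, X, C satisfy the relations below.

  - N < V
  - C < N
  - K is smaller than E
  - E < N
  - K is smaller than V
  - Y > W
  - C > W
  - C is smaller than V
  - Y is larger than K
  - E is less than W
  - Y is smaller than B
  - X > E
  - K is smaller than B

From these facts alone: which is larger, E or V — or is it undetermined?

V

E < W < C < N < V, by transitivity through W, C, N.
So V is larger.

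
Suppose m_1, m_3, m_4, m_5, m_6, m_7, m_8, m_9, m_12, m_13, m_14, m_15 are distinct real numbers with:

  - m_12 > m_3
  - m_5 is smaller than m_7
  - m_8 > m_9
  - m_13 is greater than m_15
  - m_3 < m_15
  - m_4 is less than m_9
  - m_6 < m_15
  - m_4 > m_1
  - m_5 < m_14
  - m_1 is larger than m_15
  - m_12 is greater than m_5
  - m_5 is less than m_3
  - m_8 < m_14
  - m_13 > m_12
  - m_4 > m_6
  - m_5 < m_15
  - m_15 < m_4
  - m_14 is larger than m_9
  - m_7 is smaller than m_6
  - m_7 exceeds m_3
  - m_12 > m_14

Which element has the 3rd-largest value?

Piecing the relations together gives one ordering: m_5 < m_3 < m_7 < m_6 < m_15 < m_1 < m_4 < m_9 < m_8 < m_14 < m_12 < m_13.
Counting 3 from the largest end gives m_14.

m_14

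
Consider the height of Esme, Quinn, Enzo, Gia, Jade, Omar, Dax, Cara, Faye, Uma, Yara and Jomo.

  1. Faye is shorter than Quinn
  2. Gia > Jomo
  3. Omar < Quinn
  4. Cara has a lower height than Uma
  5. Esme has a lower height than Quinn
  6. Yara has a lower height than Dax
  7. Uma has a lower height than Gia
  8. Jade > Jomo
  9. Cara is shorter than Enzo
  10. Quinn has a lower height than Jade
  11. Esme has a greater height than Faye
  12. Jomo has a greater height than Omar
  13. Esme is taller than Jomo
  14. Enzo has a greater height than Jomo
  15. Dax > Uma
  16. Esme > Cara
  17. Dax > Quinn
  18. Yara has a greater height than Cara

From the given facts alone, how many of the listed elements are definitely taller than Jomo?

6

The elements the relations force above Jomo are Enzo, Esme, Gia, Quinn, Jade, Dax — no chain reaches any other.
That is 6.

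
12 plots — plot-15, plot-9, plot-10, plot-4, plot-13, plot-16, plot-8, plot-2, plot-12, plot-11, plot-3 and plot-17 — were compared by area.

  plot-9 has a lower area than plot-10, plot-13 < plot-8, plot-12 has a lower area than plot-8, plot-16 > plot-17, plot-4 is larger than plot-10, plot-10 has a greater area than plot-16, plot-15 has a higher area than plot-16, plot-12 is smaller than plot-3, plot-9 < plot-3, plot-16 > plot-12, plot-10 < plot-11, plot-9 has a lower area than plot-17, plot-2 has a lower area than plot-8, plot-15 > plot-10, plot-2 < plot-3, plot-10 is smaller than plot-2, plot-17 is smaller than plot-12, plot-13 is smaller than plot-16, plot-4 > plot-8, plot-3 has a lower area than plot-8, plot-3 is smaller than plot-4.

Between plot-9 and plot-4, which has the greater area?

plot-9 < plot-17 and plot-17 < plot-12 give plot-9 < plot-12.
Then plot-12 < plot-16 extends the chain to plot-16.
With plot-16 < plot-10: plot-9 < plot-17 < plot-12 < plot-16 < plot-10.
Then plot-10 < plot-2 extends the chain to plot-2.
Then plot-2 < plot-3 extends the chain to plot-3.
With plot-3 < plot-8: plot-9 < plot-17 < plot-12 < plot-16 < plot-10 < plot-2 < plot-3 < plot-8.
Then plot-8 < plot-4 extends the chain to plot-4.
So plot-9 < plot-4; plot-4 is the larger of the two.

plot-4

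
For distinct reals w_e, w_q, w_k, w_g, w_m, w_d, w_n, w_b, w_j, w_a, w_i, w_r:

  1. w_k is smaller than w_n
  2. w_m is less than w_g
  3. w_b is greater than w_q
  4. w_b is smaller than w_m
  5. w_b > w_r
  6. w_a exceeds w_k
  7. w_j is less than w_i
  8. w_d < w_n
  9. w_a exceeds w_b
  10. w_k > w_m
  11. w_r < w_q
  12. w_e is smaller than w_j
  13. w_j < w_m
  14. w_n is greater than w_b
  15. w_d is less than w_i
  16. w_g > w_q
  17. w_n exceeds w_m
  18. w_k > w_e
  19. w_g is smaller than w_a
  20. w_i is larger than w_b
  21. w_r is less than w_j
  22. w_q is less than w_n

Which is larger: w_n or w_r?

w_r < w_q < w_b < w_m < w_k < w_n, by transitivity through w_q, w_b, w_m, w_k.
So w_r < w_n; w_n is the larger of the two.

w_n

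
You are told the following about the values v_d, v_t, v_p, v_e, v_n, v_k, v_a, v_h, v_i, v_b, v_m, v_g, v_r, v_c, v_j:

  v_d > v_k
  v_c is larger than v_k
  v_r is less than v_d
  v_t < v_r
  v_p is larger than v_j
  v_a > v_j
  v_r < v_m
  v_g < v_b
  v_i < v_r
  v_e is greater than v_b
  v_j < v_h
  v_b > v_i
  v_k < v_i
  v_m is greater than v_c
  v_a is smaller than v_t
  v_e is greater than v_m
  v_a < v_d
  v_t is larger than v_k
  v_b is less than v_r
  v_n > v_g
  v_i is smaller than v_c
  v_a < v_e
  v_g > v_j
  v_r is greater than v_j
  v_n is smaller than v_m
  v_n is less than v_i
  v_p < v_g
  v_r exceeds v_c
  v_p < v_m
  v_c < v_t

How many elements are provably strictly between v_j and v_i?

3

The relations place v_j below v_i. An element lies strictly between them when it is forced above v_j and also forced below v_i.
Above v_j: {v_p, v_g, v_h, v_a, v_n, v_c, v_b, v_t, v_r, v_m, v_d, v_e}. Below v_i: {v_p, v_g, v_k, v_n}.
Intersection: {v_p, v_g, v_n} — 3.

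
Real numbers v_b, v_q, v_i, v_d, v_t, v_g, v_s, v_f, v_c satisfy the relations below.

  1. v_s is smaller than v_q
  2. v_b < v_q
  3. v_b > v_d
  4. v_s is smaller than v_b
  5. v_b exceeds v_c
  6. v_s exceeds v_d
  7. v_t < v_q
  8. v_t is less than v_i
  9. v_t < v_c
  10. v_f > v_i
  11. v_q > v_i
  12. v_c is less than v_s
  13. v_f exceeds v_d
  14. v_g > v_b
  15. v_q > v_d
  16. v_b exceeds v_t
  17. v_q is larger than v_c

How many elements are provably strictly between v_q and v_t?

4

Chaining upward from v_t reaches: v_c, v_i, v_f, v_s, v_b, v_g.
Chaining downward from v_q reaches: v_c, v_i, v_d, v_s, v_b.
Strictly between v_t and v_q are those in both lists: v_c, v_i, v_s, v_b — 4 elements.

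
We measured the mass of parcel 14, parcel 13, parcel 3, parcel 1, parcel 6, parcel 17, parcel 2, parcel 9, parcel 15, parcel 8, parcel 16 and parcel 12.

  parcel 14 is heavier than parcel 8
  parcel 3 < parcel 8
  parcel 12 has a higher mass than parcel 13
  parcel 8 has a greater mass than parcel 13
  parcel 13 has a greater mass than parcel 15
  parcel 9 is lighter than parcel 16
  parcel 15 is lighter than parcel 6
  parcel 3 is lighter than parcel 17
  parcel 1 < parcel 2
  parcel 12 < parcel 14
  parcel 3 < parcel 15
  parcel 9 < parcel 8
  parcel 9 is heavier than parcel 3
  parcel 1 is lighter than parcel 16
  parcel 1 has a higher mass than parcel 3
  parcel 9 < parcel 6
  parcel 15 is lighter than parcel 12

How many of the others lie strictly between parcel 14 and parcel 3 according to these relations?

5

Chaining upward from parcel 3 reaches: parcel 9, parcel 15, parcel 13, parcel 6, parcel 12, parcel 17, parcel 1, parcel 8, parcel 16, parcel 2.
Chaining downward from parcel 14 reaches: parcel 9, parcel 15, parcel 13, parcel 12, parcel 8.
Strictly between parcel 3 and parcel 14 are those in both lists: parcel 9, parcel 15, parcel 13, parcel 12, parcel 8 — 5 elements.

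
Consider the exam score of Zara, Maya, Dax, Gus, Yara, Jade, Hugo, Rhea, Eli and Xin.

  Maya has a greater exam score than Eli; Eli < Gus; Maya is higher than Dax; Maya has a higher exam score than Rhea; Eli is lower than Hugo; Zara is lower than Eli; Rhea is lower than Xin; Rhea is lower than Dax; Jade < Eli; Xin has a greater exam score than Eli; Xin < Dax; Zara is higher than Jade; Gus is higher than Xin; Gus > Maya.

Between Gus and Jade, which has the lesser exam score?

Jade

Link the given pairs in sequence: Jade < Zara; Zara < Eli; Eli < Xin; Xin < Dax; Dax < Maya; Maya < Gus.
Together: Jade < Zara < Eli < Xin < Dax < Maya < Gus.
So Jade < Gus; Jade is the lower of the two.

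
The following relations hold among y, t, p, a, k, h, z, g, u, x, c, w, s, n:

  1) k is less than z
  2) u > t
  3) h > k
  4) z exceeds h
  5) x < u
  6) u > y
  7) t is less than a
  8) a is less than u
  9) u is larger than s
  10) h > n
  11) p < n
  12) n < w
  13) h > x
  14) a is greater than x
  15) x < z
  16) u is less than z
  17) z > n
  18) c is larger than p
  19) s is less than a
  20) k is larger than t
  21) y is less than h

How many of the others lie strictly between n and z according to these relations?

The relations place n below z. An element lies strictly between them when it is forced above n and also forced below z.
Above n: {w, h}. Below z: {s, p, x, t, a, k, y, h, u}.
Intersection: {h} — 1.

1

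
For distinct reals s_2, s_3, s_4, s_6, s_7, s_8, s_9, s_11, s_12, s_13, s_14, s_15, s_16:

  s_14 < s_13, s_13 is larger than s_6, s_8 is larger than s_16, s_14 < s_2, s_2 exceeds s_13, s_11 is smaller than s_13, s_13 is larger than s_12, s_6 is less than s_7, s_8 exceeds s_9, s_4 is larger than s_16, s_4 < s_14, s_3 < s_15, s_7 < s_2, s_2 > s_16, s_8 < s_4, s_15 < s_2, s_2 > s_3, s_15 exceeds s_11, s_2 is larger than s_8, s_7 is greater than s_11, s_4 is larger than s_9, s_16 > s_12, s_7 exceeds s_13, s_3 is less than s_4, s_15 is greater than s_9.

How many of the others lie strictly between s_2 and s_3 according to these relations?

Chaining upward from s_3 reaches: s_4, s_14, s_15, s_13, s_7.
Chaining downward from s_2 reaches: s_12, s_16, s_9, s_8, s_4, s_11, s_6, s_14, s_15, s_13, s_7.
Strictly between s_3 and s_2 are those in both lists: s_4, s_14, s_15, s_13, s_7 — 5 elements.

5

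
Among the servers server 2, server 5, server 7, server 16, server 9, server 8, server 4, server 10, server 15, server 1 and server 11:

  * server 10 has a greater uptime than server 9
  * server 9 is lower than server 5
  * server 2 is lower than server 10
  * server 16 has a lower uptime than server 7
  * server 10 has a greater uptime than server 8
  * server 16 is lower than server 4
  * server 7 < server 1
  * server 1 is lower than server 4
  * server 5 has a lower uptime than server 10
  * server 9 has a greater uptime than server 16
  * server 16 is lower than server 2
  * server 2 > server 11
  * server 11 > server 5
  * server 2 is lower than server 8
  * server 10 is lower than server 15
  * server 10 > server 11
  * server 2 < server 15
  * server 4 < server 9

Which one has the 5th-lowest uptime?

Piecing the relations together gives one ordering: server 16 < server 7 < server 1 < server 4 < server 9 < server 5 < server 11 < server 2 < server 8 < server 10 < server 15.
Counting 5 from the smallest end gives server 9.

server 9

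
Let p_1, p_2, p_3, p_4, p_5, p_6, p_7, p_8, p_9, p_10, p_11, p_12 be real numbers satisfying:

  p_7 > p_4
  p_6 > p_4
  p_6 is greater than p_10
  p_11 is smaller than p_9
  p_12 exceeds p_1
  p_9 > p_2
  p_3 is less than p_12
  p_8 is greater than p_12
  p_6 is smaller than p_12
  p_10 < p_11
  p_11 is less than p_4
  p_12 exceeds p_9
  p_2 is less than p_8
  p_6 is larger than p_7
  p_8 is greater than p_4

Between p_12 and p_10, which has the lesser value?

p_10 < p_11 and p_11 < p_4 give p_10 < p_4.
Then p_4 < p_7 extends the chain to p_7.
With p_7 < p_6: p_10 < p_11 < p_4 < p_7 < p_6.
Then p_6 < p_12 extends the chain to p_12.
So p_10 < p_12; p_10 is the smaller of the two.

p_10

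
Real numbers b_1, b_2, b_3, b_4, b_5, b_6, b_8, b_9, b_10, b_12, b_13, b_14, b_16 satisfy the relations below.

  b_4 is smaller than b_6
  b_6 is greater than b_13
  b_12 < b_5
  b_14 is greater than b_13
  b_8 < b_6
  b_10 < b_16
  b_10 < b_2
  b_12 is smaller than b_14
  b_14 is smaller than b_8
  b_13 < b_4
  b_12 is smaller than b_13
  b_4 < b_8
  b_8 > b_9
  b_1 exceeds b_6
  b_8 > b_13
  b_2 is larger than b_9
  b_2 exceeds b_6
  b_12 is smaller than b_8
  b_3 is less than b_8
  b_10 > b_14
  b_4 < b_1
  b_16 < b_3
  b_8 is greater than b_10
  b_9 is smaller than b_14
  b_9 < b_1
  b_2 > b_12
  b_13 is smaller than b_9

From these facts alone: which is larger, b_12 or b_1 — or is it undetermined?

b_1

The relevant relations are b_12 < b_13; b_13 < b_9; b_9 < b_14; b_14 < b_10; b_10 < b_16; b_16 < b_3; b_3 < b_8; b_8 < b_6; b_6 < b_1.
Together: b_12 < b_13 < b_9 < b_14 < b_10 < b_16 < b_3 < b_8 < b_6 < b_1.
So b_1 is larger.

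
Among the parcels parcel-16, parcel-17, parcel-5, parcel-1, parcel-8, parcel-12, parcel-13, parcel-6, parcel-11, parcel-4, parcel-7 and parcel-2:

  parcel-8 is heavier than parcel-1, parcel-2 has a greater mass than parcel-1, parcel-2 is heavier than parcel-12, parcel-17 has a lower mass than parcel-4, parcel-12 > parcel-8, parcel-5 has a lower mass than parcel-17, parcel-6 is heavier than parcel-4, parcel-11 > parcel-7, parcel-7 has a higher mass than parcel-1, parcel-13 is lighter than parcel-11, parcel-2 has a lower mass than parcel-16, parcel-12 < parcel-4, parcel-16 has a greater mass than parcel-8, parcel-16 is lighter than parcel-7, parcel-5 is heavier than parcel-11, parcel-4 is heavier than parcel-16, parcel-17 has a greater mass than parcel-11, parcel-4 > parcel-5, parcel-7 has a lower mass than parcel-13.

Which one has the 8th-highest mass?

parcel-16

The consecutive relations fix a unique order: parcel-1 < parcel-8 < parcel-12 < parcel-2 < parcel-16 < parcel-7 < parcel-13 < parcel-11 < parcel-5 < parcel-17 < parcel-4 < parcel-6.
Counting 8 from the largest end gives parcel-16.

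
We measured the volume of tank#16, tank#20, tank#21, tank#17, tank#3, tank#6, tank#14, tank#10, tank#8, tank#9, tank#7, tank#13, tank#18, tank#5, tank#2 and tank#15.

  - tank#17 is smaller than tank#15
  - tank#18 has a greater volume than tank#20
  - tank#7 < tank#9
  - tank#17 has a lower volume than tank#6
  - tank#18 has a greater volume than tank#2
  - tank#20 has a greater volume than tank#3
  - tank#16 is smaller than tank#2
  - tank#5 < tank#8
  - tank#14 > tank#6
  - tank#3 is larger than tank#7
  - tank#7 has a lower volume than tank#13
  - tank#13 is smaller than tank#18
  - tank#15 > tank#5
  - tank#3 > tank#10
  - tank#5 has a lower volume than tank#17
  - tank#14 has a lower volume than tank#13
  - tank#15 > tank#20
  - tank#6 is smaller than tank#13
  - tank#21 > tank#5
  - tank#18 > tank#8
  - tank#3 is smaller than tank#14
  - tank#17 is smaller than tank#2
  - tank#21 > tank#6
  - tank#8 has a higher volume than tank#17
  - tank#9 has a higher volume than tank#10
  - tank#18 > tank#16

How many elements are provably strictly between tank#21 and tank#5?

2

Chaining upward from tank#5 reaches: tank#17, tank#6, tank#8, tank#14, tank#13, tank#2, tank#18, tank#15.
Chaining downward from tank#21 reaches: tank#17, tank#6.
Strictly between tank#5 and tank#21 are those in both lists: tank#17, tank#6 — 2 elements.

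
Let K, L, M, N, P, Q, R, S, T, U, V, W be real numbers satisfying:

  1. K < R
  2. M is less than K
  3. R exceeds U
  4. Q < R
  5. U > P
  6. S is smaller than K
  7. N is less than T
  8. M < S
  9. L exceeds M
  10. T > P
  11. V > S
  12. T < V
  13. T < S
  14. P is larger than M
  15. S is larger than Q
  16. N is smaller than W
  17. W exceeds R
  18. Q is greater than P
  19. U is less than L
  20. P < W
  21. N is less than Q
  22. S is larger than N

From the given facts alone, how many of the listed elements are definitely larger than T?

Directly above T: S, V.
One step further: K (3 so far).
One step further: R (4 so far).
One step further: W (5 so far).
No other element is forced above T by the given relations, so the count is 5.

5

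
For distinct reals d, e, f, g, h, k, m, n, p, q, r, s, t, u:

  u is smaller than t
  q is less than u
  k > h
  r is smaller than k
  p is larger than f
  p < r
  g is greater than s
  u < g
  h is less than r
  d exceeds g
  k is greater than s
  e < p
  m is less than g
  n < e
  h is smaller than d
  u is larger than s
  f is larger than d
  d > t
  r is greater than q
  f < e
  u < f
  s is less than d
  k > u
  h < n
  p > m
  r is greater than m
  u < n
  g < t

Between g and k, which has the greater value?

g < t < d < f < e < p < r < k, by transitivity through t, d, f, e, p, r.
So g < k; k is the larger of the two.

k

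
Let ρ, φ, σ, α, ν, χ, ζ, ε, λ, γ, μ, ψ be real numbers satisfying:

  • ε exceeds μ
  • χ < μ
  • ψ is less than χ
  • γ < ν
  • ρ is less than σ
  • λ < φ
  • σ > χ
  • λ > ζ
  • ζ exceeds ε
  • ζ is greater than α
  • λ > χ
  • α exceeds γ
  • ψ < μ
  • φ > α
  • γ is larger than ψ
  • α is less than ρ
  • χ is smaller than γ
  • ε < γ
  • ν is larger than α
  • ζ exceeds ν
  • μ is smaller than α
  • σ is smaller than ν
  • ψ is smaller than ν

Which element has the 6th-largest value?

ρ

Piecing the relations together gives one ordering: ψ < χ < μ < ε < γ < α < ρ < σ < ν < ζ < λ < φ.
Counting 6 from the largest end gives ρ.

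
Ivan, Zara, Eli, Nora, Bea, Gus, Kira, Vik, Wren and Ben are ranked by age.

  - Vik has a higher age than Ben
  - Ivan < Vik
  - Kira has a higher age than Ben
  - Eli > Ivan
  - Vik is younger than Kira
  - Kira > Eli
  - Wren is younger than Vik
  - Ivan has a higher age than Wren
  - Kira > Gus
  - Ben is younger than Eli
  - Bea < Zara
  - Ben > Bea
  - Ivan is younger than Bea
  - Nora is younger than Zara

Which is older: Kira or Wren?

Kira

Wren < Ivan and Ivan < Bea give Wren < Bea.
With Bea < Ben: Wren < Ivan < Bea < Ben.
Then Ben < Vik extends the chain to Vik.
With Vik < Kira: Wren < Ivan < Bea < Ben < Vik < Kira.
So Wren < Kira; Kira is the older of the two.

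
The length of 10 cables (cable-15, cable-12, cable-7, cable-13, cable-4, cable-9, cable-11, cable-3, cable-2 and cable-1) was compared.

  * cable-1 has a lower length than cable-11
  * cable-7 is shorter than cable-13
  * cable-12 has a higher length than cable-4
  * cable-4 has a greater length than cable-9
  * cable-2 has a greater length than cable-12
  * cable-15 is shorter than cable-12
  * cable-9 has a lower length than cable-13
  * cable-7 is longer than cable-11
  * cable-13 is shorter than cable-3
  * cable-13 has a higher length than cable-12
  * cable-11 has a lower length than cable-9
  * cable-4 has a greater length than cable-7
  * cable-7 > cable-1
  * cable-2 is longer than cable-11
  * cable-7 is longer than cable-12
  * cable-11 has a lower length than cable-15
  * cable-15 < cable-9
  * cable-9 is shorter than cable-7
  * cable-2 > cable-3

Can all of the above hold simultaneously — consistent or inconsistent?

We have cable-12 < cable-7 stated directly, yet also cable-7 < cable-4 < cable-12 by chaining the others — so cable-7 < cable-12. Contradiction.

inconsistent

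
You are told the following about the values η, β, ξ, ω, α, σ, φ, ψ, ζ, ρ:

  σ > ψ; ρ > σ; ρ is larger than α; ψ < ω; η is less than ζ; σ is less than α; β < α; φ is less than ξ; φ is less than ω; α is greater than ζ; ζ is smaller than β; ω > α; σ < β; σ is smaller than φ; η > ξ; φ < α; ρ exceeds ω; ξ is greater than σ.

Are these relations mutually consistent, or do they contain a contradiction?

consistent

The single ordering ψ < σ < φ < ξ < η < ζ < β < α < ω < ρ satisfies every listed relation, so no contradiction arises.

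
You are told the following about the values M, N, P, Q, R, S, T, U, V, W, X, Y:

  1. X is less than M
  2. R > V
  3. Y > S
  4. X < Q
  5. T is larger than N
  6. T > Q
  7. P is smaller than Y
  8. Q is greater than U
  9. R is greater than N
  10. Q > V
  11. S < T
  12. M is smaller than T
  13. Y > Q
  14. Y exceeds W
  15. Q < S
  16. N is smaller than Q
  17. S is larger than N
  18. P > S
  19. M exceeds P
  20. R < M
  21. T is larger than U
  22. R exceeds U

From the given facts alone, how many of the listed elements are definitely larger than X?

6

From X the given relations immediately reach Q, M.
From those, S, Y, T — 5 in total.
From those, P — 6 in total.
No other element is forced above X by the given relations, so the count is 6.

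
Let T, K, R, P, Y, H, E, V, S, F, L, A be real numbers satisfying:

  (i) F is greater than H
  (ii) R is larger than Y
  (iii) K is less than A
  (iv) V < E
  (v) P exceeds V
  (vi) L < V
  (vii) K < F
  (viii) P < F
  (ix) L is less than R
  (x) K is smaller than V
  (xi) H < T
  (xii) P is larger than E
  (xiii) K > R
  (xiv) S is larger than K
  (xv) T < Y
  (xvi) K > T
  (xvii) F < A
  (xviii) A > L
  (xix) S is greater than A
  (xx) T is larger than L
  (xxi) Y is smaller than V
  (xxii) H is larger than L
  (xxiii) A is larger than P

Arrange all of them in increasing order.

L < H < T < Y < R < K < V < E < P < F < A < S

The consecutive links are each given: L < H; H < T; T < Y; Y < R; R < K; K < V; V < E; E < P; P < F; F < A; A < S.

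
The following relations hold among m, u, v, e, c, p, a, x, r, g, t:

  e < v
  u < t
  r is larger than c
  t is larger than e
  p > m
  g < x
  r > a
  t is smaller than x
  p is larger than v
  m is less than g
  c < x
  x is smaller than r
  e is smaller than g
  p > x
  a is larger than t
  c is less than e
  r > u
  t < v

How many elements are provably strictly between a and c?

2

Chaining upward from c reaches: e, t, v, g, x, p, r.
Chaining downward from a reaches: e, u, t.
Strictly between c and a are those in both lists: e, t — 2 elements.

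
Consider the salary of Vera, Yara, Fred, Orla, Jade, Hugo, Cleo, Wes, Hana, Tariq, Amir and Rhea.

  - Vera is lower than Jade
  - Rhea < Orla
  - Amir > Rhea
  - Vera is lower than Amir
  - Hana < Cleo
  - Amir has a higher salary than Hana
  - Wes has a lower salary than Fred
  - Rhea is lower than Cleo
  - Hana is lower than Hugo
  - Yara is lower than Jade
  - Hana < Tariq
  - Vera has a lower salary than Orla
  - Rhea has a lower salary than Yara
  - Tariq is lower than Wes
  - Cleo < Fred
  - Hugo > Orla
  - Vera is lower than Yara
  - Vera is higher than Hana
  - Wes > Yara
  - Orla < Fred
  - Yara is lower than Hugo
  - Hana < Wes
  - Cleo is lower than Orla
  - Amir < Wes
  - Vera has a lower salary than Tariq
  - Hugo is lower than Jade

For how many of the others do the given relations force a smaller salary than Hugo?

Directly below Hugo: Hana, Yara, Orla.
One step further: Rhea, Vera, Cleo (6 so far).
No other element is forced below Hugo by the given relations, so the count is 6.

6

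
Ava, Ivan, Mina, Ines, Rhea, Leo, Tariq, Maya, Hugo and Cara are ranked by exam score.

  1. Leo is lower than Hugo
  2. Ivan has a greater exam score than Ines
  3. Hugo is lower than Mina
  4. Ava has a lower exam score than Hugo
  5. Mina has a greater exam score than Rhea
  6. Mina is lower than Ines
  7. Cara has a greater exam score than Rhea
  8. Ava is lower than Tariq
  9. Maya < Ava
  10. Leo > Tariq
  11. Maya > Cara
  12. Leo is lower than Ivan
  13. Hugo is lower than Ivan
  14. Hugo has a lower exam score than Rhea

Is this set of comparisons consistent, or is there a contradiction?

inconsistent

We have Hugo < Rhea stated directly, yet also Rhea < Cara < Maya < Ava < Tariq < Leo < Hugo by chaining the others — so Rhea < Hugo. Contradiction.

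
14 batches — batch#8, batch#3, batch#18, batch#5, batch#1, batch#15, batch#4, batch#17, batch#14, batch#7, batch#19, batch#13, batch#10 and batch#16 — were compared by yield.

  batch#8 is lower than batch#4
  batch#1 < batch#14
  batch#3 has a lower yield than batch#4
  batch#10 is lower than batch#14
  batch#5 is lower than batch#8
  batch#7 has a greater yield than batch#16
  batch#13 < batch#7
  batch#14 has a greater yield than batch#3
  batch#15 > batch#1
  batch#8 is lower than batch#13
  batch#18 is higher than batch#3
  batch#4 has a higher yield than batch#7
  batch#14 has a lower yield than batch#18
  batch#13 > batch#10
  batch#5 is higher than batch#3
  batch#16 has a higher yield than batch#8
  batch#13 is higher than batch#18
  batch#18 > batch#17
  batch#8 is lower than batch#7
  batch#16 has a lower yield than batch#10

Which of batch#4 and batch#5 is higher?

batch#5 < batch#8 < batch#16 < batch#10 < batch#14 < batch#18 < batch#13 < batch#7 < batch#4, by transitivity through batch#8, batch#16, batch#10, batch#14, batch#18, batch#13, batch#7.
So batch#5 < batch#4; batch#4 is the higher of the two.

batch#4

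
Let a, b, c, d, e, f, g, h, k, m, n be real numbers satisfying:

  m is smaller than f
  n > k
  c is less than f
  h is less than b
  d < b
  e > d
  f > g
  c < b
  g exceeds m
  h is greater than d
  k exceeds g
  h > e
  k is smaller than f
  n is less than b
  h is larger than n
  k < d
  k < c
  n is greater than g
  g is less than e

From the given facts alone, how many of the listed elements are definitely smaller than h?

The elements the relations force below h are m, g, k, n, d, e — no chain reaches any other.
That is 6.

6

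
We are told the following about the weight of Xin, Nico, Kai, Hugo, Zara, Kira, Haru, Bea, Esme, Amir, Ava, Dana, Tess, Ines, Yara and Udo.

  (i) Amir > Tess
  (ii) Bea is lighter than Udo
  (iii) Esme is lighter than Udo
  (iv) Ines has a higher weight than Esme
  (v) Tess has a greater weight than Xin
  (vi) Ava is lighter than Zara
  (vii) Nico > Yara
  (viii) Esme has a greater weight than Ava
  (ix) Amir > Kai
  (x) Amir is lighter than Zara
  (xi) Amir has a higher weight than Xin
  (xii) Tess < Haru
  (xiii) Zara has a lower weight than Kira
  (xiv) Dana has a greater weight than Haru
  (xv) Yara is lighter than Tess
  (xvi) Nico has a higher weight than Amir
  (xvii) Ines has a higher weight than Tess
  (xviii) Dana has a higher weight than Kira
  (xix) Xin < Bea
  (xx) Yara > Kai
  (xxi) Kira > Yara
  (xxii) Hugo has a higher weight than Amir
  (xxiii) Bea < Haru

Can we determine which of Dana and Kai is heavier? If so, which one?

Dana

Link the given pairs in sequence: Kai < Yara; Yara < Tess; Tess < Haru; Haru < Dana.
Chaining these gives Kai < Yara < Tess < Haru < Dana.
So Dana is heavier.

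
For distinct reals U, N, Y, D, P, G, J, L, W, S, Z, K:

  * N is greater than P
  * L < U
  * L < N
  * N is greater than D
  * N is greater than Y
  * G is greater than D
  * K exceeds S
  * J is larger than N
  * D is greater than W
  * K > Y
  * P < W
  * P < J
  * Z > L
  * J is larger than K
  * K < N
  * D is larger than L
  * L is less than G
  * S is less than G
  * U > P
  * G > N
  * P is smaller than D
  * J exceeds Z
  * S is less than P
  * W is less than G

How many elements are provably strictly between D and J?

The relations place D below J. An element lies strictly between them when it is forced above D and also forced below J.
Above D: {N, G}. Below J: {S, L, Y, K, P, W, N, Z}.
Intersection: {N} — 1.

1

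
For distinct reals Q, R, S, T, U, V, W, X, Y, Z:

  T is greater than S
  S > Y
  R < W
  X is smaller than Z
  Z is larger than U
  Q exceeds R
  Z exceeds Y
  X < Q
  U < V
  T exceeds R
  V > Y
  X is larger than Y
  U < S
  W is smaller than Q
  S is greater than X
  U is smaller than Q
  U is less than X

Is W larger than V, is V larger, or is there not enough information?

Following every chain through W: above W we get Q; below W we get R.
V is not reached, and no chain runs the other way from V to W.
So the given relations leave the order of W and V undetermined.

undetermined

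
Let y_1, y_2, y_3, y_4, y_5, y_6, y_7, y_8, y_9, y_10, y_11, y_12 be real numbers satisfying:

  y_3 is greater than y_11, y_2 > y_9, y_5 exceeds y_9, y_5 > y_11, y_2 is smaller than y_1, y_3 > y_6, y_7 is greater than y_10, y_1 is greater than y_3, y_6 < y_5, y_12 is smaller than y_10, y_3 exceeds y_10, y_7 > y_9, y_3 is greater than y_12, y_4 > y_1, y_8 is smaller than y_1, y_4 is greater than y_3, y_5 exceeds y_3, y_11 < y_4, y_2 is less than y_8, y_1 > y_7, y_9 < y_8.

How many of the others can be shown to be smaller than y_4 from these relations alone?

10

Directly below y_4: y_11, y_3, y_1.
One step further: y_12, y_10, y_6, y_2, y_7, y_8 (9 so far).
One step further: y_9 (10 so far).
Nothing else is reachable below y_4; 10 in all.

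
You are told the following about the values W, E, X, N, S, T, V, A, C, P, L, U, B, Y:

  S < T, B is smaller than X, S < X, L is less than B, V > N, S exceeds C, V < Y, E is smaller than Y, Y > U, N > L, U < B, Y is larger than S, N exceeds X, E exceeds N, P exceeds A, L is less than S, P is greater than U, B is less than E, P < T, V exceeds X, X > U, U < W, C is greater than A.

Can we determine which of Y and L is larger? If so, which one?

Y

Following the relations from L: L < S < X < N < E < Y.
So Y is larger.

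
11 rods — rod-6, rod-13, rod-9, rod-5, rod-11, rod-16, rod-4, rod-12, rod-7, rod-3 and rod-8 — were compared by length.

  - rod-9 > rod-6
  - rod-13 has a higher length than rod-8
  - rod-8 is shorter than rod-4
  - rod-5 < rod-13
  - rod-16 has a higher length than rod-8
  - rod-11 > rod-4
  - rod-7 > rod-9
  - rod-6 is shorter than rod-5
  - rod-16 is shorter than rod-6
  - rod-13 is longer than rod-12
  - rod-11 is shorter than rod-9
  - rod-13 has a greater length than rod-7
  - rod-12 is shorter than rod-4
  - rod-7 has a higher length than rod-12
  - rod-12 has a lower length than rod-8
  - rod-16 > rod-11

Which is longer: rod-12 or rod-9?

Link the given pairs in sequence: rod-12 < rod-8; rod-8 < rod-4; rod-4 < rod-11; rod-11 < rod-16; rod-16 < rod-6; rod-6 < rod-9.
Chaining these gives rod-12 < rod-8 < rod-4 < rod-11 < rod-16 < rod-6 < rod-9.
So rod-12 < rod-9; rod-9 is the longer of the two.

rod-9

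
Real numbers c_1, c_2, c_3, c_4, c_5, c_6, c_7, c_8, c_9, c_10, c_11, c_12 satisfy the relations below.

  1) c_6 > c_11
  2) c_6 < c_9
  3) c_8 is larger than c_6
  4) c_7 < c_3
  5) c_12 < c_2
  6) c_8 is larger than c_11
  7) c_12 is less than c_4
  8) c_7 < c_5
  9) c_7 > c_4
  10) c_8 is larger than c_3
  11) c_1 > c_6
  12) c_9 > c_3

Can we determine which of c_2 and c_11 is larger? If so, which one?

undetermined

Following every chain through c_11: above c_11 we get c_6, c_1, c_9, c_8.
c_2 is not reached, and no chain runs the other way from c_2 to c_11.
So the given relations leave the order of c_11 and c_2 undetermined.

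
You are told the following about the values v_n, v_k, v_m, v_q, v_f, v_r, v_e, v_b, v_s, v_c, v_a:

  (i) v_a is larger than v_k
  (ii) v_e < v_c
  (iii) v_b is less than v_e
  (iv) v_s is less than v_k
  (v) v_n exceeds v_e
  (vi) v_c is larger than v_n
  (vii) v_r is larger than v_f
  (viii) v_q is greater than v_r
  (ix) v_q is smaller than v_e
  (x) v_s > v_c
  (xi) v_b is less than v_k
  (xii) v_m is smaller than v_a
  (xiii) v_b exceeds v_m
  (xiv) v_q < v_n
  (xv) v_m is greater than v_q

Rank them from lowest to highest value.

v_f < v_r < v_q < v_m < v_b < v_e < v_n < v_c < v_s < v_k < v_a

The consecutive links are each given: v_f < v_r; v_r < v_q; v_q < v_m; v_m < v_b; v_b < v_e; v_e < v_n; v_n < v_c; v_c < v_s; v_s < v_k; v_k < v_a.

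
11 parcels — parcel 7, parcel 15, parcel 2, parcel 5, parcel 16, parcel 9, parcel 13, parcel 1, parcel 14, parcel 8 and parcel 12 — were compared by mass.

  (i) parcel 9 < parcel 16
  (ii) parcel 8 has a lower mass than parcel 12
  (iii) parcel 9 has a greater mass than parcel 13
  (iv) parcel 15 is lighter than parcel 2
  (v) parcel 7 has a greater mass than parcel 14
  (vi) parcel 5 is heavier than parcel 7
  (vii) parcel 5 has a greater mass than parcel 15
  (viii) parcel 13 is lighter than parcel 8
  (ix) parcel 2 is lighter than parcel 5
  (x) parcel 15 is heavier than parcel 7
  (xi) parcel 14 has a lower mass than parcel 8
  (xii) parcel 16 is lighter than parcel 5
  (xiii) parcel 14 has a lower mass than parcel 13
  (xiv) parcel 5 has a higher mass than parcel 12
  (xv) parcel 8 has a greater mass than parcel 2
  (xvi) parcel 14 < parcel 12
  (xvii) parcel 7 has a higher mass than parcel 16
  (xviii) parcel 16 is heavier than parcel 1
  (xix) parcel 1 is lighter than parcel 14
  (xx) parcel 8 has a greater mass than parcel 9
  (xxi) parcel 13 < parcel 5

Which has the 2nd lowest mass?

parcel 14

Piecing the relations together gives one ordering: parcel 1 < parcel 14 < parcel 13 < parcel 9 < parcel 16 < parcel 7 < parcel 15 < parcel 2 < parcel 8 < parcel 12 < parcel 5.
Counting 2 from the smallest end gives parcel 14.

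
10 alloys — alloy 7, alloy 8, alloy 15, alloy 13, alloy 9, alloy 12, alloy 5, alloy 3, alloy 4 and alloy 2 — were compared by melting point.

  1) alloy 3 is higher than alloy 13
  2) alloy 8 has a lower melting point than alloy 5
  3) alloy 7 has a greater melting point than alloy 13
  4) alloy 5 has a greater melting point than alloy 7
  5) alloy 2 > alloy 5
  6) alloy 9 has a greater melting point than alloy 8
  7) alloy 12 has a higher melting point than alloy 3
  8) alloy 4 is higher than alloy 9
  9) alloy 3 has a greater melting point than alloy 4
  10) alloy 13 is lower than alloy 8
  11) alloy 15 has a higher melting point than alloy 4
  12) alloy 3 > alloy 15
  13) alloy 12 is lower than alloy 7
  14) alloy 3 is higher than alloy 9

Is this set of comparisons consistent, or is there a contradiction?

Every relation is compatible with alloy 13 < alloy 8 < alloy 9 < alloy 4 < alloy 15 < alloy 3 < alloy 12 < alloy 7 < alloy 5 < alloy 2; the set is consistent.

consistent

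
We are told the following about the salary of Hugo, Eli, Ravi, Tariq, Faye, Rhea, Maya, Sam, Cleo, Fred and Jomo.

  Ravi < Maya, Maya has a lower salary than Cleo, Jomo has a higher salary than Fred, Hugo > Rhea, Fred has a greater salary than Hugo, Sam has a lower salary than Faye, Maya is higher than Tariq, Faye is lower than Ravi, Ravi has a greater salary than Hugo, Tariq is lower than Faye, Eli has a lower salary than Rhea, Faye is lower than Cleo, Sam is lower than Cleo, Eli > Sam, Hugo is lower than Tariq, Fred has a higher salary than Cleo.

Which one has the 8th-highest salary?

Chaining the given pairs: Sam < Eli < Rhea < Hugo < Tariq < Faye < Ravi < Maya < Cleo < Fred < Jomo.
Counting 8 from the largest end gives Hugo.

Hugo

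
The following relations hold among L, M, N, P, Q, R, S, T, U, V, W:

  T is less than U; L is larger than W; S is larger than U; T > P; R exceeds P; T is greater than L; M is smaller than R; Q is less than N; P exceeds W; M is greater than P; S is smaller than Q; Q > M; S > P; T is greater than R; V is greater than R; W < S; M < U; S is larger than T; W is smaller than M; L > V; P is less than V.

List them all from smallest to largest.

W < P < M < R < V < L < T < U < S < Q < N

Nothing is placed below W, so it is least; from there W < P; P < M; M < R; R < V; V < L; L < T; T < U; U < S; S < Q; Q < N, each given directly.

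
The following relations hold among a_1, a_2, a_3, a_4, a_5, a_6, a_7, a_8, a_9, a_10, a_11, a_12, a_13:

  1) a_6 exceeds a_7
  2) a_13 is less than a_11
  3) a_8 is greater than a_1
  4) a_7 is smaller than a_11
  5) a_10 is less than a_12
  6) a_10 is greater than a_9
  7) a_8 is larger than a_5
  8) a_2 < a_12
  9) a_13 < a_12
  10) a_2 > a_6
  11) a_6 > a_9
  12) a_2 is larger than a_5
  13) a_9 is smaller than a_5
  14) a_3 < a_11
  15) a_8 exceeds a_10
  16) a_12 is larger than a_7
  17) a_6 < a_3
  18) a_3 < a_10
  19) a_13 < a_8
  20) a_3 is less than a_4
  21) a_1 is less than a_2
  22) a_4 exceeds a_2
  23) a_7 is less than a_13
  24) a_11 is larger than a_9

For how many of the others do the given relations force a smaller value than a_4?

From a_4 the given relations immediately reach a_2, a_3.
From those, a_1, a_5, a_6 — 5 in total.
From those, a_7, a_9 — 7 in total.
Nothing else is reachable below a_4; 7 in all.

7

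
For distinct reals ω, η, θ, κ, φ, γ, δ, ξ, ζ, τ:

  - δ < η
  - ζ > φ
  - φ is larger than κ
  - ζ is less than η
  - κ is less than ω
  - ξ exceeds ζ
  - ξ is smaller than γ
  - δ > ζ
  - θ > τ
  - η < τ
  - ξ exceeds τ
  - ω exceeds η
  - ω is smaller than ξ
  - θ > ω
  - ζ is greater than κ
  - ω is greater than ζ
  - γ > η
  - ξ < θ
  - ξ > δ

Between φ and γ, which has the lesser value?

φ

φ < ζ and ζ < δ give φ < δ.
Then δ < η extends the chain to η.
With η < τ: φ < ζ < δ < η < τ.
With τ < ξ: φ < ζ < δ < η < τ < ξ.
With ξ < γ: φ < ζ < δ < η < τ < ξ < γ.
So φ < γ; φ is the smaller of the two.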